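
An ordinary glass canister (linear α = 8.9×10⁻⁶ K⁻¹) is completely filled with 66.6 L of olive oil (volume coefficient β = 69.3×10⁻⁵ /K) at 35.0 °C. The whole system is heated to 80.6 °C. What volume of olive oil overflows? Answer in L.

2.02 L

The canister also expands: β_container ≈ 3α = 2.67×10⁻⁵ /K
Net overflow = V₀(β_liq − 3α_cont)ΔT
β − 3α = 6.93×10⁻⁴ − 2.67×10⁻⁵ = 6.663×10⁻⁴ /K; ΔT = 45.6 K
ΔV = 66.6 × 6.663×10⁻⁴ × 45.6 = 2.02 L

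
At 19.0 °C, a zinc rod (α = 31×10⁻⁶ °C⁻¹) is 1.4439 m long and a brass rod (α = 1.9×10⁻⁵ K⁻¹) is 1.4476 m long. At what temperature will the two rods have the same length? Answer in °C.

T = 233.4 °C

Equal length when α₁L₁ΔT − α₂L₂ΔT = L₂ − L₁ = 3.70×10⁻³ m
α₁L₁ = 4.47609×10⁻⁵, α₂L₂ = 2.75044×10⁻⁵ → Δ(αL) = 1.72565×10⁻⁵ m/K
ΔT = 3.70×10⁻³ / 1.72565×10⁻⁵ = 214.412 K, so T = 19.0 + 214.412 = 233.412 °C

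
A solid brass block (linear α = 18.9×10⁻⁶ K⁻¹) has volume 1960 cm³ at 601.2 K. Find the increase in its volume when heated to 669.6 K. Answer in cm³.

ΔV = 7.60 cm³

Isotropic solid: β ≈ 3α = 5.7×10⁻⁵ /K; ΔT = 68.4 K
ΔV = 3αV₀ΔT = 3(18.9×10⁻⁶)(1960)(68.4) = 7.60 cm³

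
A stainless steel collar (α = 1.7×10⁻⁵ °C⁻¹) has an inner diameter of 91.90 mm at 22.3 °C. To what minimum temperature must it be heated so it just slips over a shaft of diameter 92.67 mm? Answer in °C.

Required Δd = 92.67 − 91.90 = 0.77 mm
Δd = αd₀ΔT ⇒ ΔT = Δd/(αd₀) = 0.77 / (1.7×10⁻⁵ × 91.90) = 492.86 K
T_min = 22.3 + 492.86 = 515.16 °C

T = 515 °C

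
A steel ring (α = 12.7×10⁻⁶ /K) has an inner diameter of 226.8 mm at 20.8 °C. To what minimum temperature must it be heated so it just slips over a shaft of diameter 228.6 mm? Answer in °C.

T = 646 °C

Required Δd = 228.6 − 226.8 = 1.8 mm
Δd = αd₀ΔT ⇒ ΔT = Δd/(αd₀) = 1.8 / (12.7×10⁻⁶ × 226.8) = 624.92 K
T_min = 20.8 + 624.92 = 645.72 °C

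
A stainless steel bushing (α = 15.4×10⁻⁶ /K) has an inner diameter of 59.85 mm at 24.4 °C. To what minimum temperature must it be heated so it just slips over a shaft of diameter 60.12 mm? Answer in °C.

T = 317 °C

Required Δd = 60.12 − 59.85 = 0.27 mm
Δd = αd₀ΔT ⇒ ΔT = Δd/(αd₀) = 0.27 / (15.4×10⁻⁶ × 59.85) = 292.94 K
T_min = 24.4 + 292.94 = 317.34 °C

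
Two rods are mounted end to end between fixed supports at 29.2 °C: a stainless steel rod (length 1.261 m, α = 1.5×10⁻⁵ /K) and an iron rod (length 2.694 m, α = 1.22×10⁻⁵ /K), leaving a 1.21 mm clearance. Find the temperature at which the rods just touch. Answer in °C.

α₁L₁ = 1.8915×10⁻⁵ m/K, α₂L₂ = 3.28668×10⁻⁵ m/K → total 5.17818×10⁻⁵ m/K
ΔT = g/(α₁L₁+α₂L₂) = 1.21×10⁻³ / 5.17818×10⁻⁵ = 23.367 K
T = 29.2 + 23.367 = 52.567 °C

T = 52.6 °C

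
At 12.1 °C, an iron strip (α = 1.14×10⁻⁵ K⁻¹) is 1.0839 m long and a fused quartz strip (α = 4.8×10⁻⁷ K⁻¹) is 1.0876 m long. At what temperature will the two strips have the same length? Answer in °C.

L₁(1 + α₁ΔT) = L₂(1 + α₂ΔT) ⇒ ΔT = (L₂ − L₁)/(α₁L₁ − α₂L₂)
L₂ − L₁ = 1.0876 − 1.0839 = 3.70×10⁻³ m
α₁L₁ − α₂L₂ = 1.14×10⁻⁵×1.0839 − 4.8×10⁻⁷×1.0876 = 1.1834412×10⁻⁵ m/K
ΔT = 3.70×10⁻³ / 1.1834412×10⁻⁵ = 312.648 K
T = 12.1 + 312.648 = 324.748 °C

T = 324.7 °C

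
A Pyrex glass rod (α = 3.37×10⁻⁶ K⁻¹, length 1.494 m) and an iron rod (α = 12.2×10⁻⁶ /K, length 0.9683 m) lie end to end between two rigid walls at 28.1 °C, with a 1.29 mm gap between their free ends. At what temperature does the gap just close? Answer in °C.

T = 105 °C

α₁L₁ = 5.03478×10⁻⁶ m/K, α₂L₂ = 1.181326×10⁻⁵ m/K → total 1.684804×10⁻⁵ m/K
ΔT = g/(α₁L₁+α₂L₂) = 1.29×10⁻³ / 1.684804×10⁻⁵ = 76.57 K
T = 28.1 + 76.57 = 104.67 °C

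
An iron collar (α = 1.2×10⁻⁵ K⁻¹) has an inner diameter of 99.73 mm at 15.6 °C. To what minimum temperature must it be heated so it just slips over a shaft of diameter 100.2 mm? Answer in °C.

T = 408 °C

Required Δd = 100.2 − 99.73 = 0.47 mm
Δd = αd₀ΔT ⇒ ΔT = Δd/(αd₀) = 0.47 / (1.2×10⁻⁵ × 99.73) = 392.73 K
T_min = 15.6 + 392.73 = 408.33 °C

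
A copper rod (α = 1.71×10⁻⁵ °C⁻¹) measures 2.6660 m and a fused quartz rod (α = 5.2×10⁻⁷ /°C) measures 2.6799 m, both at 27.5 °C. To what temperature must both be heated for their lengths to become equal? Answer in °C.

T = 342.0 °C

L₁(1 + α₁ΔT) = L₂(1 + α₂ΔT) ⇒ ΔT = (L₂ − L₁)/(α₁L₁ − α₂L₂)
L₂ − L₁ = 2.6799 − 2.6660 = 1.39×10⁻² m
α₁L₁ − α₂L₂ = 1.71×10⁻⁵×2.6660 − 5.2×10⁻⁷×2.6799 = 4.4195052×10⁻⁵ m/K
ΔT = 1.39×10⁻² / 4.4195052×10⁻⁵ = 314.515 K
T = 27.5 + 314.515 = 342.015 °C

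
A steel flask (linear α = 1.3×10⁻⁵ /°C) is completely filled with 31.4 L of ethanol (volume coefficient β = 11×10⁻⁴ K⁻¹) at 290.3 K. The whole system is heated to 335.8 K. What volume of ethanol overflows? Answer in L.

1.52 L

The flask also expands: β_container ≈ 3α = 3.9×10⁻⁵ /K
Net overflow = V₀(β_liq − 3α_cont)ΔT
β − 3α = 1.10×10⁻³ − 3.9×10⁻⁵ = 1.061×10⁻³ /K; ΔT = 45.5 K
ΔV = 31.4 × 1.061×10⁻³ × 45.5 = 1.52 L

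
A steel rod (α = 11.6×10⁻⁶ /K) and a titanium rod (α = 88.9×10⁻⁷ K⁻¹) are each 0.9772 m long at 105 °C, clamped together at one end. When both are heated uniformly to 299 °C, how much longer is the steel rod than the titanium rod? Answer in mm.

0.514 mm

ΔT = 194 K
steel: ΔL = 11.6×10⁻⁶ × 0.9772 m × 194 = 2.1991×10⁻³ m = 2.1991 mm
titanium: ΔL = 88.9×10⁻⁷ × 0.9772 m × 194 = 1.6853×10⁻³ m = 1.6853 mm
difference = 2.1991 − 1.6853 = 0.5138 mm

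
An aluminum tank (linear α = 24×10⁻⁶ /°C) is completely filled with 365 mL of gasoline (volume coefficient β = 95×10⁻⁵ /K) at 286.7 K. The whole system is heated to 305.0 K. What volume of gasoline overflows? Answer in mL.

5.86 mL

The tank also expands: β_container ≈ 3α = 7.2×10⁻⁵ /K
Net overflow = V₀(β_liq − 3α_cont)ΔT
β − 3α = 9.50×10⁻⁴ − 7.2×10⁻⁵ = 8.78×10⁻⁴ /K; ΔT = 18.3 K
ΔV = 365 × 8.78×10⁻⁴ × 18.3 = 5.86 mL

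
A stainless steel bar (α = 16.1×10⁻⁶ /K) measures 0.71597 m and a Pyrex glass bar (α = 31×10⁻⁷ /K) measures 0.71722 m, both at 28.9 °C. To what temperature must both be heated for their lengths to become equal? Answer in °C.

L₁(1 + α₁ΔT) = L₂(1 + α₂ΔT) ⇒ ΔT = (L₂ − L₁)/(α₁L₁ − α₂L₂)
L₂ − L₁ = 0.71722 − 0.71597 = 1.25×10⁻³ m
α₁L₁ − α₂L₂ = 16.1×10⁻⁶×0.71597 − 31×10⁻⁷×0.71722 = 9.303735×10⁻⁶ m/K
ΔT = 1.25×10⁻³ / 9.303735×10⁻⁶ = 134.355 K
T = 28.9 + 134.355 = 163.255 °C

T = 163.3 °C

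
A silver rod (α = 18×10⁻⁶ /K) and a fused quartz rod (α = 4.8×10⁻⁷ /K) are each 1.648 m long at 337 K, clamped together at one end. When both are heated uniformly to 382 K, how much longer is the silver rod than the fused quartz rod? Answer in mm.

ΔT = 45 K
silver: ΔL = 18×10⁻⁶ × 1.648 m × 45 = 1.3349×10⁻³ m = 1.3349 mm
fused quartz: ΔL = 4.8×10⁻⁷ × 1.648 m × 45 = 3.5597×10⁻⁵ m = 0.035597 mm
difference = 1.3349 − 0.035597 = 1.299303 mm

1.30 mm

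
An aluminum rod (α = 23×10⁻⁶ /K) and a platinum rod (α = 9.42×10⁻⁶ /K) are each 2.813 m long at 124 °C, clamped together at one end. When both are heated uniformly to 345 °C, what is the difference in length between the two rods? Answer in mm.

ΔT = 221 K
aluminum: ΔL = 23×10⁻⁶ × 2.813 m × 221 = 1.4298×10⁻² m = 14.298 mm
platinum: ΔL = 9.42×10⁻⁶ × 2.813 m × 221 = 5.8562×10⁻³ m = 5.8562 mm
difference = 14.298 − 5.8562 = 8.4418 mm

8.44 mm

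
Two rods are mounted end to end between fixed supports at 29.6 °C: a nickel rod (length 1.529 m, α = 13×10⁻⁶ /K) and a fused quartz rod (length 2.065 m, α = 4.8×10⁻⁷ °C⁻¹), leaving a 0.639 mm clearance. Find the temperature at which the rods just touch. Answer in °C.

α₁L₁ = 1.9877×10⁻⁵ m/K, α₂L₂ = 9.912×10⁻⁷ m/K → total 2.08682×10⁻⁵ m/K
ΔT = g/(α₁L₁+α₂L₂) = 6.39×10⁻⁴ / 2.08682×10⁻⁵ = 30.621 K
T = 29.6 + 30.621 = 60.221 °C

T = 60.2 °C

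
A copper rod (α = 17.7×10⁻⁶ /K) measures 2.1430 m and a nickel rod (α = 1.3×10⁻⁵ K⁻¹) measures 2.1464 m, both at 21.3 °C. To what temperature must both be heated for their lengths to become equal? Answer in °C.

L₁(1 + α₁ΔT) = L₂(1 + α₂ΔT) ⇒ ΔT = (L₂ − L₁)/(α₁L₁ − α₂L₂)
L₂ − L₁ = 2.1464 − 2.1430 = 3.40×10⁻³ m
α₁L₁ − α₂L₂ = 17.7×10⁻⁶×2.1430 − 1.3×10⁻⁵×2.1464 = 1.00279×10⁻⁵ m/K
ΔT = 3.40×10⁻³ / 1.00279×10⁻⁵ = 339.054 K
T = 21.3 + 339.054 = 360.354 °C

T = 360.4 °C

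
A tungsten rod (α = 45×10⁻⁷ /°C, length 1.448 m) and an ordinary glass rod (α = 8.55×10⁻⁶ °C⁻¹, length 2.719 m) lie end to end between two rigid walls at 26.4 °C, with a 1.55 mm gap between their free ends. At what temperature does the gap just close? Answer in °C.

T = 78.5 °C

α₁L₁ = 6.516×10⁻⁶ m/K, α₂L₂ = 2.324745×10⁻⁵ m/K → total 2.976345×10⁻⁵ m/K
ΔT = g/(α₁L₁+α₂L₂) = 1.55×10⁻³ / 2.976345×10⁻⁵ = 52.077 K
T = 26.4 + 52.077 = 78.477 °C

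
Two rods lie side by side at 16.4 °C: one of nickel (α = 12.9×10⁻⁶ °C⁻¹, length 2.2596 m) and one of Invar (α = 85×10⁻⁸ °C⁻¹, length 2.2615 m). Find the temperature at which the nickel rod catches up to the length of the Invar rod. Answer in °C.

L₁(1 + α₁ΔT) = L₂(1 + α₂ΔT) ⇒ ΔT = (L₂ − L₁)/(α₁L₁ − α₂L₂)
L₂ − L₁ = 2.2615 − 2.2596 = 1.90×10⁻³ m
α₁L₁ − α₂L₂ = 12.9×10⁻⁶×2.2596 − 85×10⁻⁸×2.2615 = 2.7226565×10⁻⁵ m/K
ΔT = 1.90×10⁻³ / 2.7226565×10⁻⁵ = 69.7848 K
T = 16.4 + 69.7848 = 86.1848 °C

T = 86.18 °C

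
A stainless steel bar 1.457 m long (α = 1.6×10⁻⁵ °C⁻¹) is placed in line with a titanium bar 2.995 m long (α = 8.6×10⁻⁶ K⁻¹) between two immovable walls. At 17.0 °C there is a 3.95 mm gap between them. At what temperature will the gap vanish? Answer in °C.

Gap closes when ΔL₁ + ΔL₂ = 3.95 mm = 3.95×10⁻³ m
(α₁L₁ + α₂L₂)ΔT = g
α₁L₁ + α₂L₂ = 1.6×10⁻⁵×1.457 + 8.6×10⁻⁶×2.995 = 4.9069×10⁻⁵ m/K
ΔT = 3.95×10⁻³ / 4.9069×10⁻⁵ = 80.499 K
T = 17.0 + 80.499 = 97.499 °C

T = 97.5 °C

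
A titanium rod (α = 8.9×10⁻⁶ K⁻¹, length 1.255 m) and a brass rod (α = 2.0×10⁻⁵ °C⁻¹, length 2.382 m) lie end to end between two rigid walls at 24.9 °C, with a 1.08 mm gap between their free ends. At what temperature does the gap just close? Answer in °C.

α₁L₁ = 1.11695×10⁻⁵ m/K, α₂L₂ = 4.764×10⁻⁵ m/K → total 5.88095×10⁻⁵ m/K
ΔT = g/(α₁L₁+α₂L₂) = 1.08×10⁻³ / 5.88095×10⁻⁵ = 18.364 K
T = 24.9 + 18.364 = 43.264 °C

T = 43.3 °C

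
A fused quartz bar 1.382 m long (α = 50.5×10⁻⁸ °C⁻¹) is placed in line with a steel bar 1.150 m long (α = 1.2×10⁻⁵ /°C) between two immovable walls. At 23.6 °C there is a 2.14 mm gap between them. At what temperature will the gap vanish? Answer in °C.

α₁L₁ = 6.9791×10⁻⁷ m/K, α₂L₂ = 1.380×10⁻⁵ m/K → total 1.449791×10⁻⁵ m/K
ΔT = g/(α₁L₁+α₂L₂) = 2.14×10⁻³ / 1.449791×10⁻⁵ = 147.61 K
T = 23.6 + 147.61 = 171.21 °C

T = 171 °C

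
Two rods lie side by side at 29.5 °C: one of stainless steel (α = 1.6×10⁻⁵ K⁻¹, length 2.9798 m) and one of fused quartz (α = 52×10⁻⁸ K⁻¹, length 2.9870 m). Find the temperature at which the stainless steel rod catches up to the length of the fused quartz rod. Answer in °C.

L₁(1 + α₁ΔT) = L₂(1 + α₂ΔT) ⇒ ΔT = (L₂ − L₁)/(α₁L₁ − α₂L₂)
L₂ − L₁ = 2.9870 − 2.9798 = 7.20×10⁻³ m
α₁L₁ − α₂L₂ = 1.6×10⁻⁵×2.9798 − 52×10⁻⁸×2.9870 = 4.612356×10⁻⁵ m/K
ΔT = 7.20×10⁻³ / 4.612356×10⁻⁵ = 156.102 K
T = 29.5 + 156.102 = 185.602 °C

T = 185.6 °C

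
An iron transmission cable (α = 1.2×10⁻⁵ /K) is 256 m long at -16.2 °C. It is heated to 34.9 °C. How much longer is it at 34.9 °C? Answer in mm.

|ΔT| = |34.9 − (-16.2)| = 51.1 K
ΔL = αL₀ΔT = (1.2×10⁻⁵)(256)(51.1) = 1.57×10⁻¹ m

ΔL = 157 mm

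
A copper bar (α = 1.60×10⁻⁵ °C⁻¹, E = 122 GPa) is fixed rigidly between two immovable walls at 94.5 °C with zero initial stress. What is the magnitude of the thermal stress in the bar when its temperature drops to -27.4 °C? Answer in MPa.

Fully constrained: the free strain ε = αΔT is blocked, so σ = Eε = EαΔT.
|ΔT| = 121.9 K
σ = 122×10⁹ × 1.60×10⁻⁵ × 121.9 = 2.38×10⁸ Pa

σ = 238 MPa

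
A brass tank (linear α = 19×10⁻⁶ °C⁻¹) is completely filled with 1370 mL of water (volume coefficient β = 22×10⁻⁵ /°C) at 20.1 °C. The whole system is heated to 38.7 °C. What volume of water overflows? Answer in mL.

4.15 mL

The tank also expands: β_container ≈ 3α = 5.7×10⁻⁵ /K
Net overflow = V₀(β_liq − 3α_cont)ΔT
β − 3α = 2.20×10⁻⁴ − 5.7×10⁻⁵ = 1.63×10⁻⁴ /K; ΔT = 18.6 K
ΔV = 1370 × 1.63×10⁻⁴ × 18.6 = 4.15 mL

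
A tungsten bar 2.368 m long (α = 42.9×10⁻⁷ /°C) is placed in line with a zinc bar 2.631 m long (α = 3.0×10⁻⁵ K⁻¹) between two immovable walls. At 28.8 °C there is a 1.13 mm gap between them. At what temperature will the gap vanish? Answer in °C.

T = 41.5 °C

α₁L₁ = 1.015872×10⁻⁵ m/K, α₂L₂ = 7.893×10⁻⁵ m/K → total 8.908872×10⁻⁵ m/K
ΔT = g/(α₁L₁+α₂L₂) = 1.13×10⁻³ / 8.908872×10⁻⁵ = 12.684 K
T = 28.8 + 12.684 = 41.484 °C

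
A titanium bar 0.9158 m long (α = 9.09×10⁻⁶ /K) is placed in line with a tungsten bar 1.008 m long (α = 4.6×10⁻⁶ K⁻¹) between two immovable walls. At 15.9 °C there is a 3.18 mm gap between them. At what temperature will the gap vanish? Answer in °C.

Gap closes when ΔL₁ + ΔL₂ = 3.18 mm = 3.18×10⁻³ m
(α₁L₁ + α₂L₂)ΔT = g
α₁L₁ + α₂L₂ = 9.09×10⁻⁶×0.9158 + 4.6×10⁻⁶×1.008 = 1.2961422×10⁻⁵ m/K
ΔT = 3.18×10⁻³ / 1.2961422×10⁻⁵ = 245.34 K
T = 15.9 + 245.34 = 261.24 °C

T = 261 °C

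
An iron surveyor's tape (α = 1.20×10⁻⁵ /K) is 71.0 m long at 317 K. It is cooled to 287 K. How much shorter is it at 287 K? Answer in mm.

ΔL = 25.6 mm

|ΔT| = |287 − 317| = 30 K
ΔL = αL₀ΔT = (1.20×10⁻⁵)(71.0)(30) = 2.56×10⁻² m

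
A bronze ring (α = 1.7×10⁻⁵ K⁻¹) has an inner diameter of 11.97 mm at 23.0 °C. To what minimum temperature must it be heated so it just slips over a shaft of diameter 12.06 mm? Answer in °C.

T = 465 °C

Required Δd = 12.06 − 11.97 = 0.09 mm
Δd = αd₀ΔT ⇒ ΔT = Δd/(αd₀) = 0.09 / (1.7×10⁻⁵ × 11.97) = 442.28 K
T_min = 23.0 + 442.28 = 465.28 °C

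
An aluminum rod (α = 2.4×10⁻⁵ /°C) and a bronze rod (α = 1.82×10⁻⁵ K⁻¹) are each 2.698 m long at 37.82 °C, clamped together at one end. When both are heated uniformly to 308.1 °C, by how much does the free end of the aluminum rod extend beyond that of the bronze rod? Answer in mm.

4.23 mm

ΔT = 270.28 K
aluminum: ΔL = 2.4×10⁻⁵ × 2.698 m × 270.28 = 1.7501×10⁻² m = 17.501 mm
bronze: ΔL = 1.82×10⁻⁵ × 2.698 m × 270.28 = 1.3272×10⁻² m = 13.272 mm
difference = 17.501 − 13.272 = 4.229 mm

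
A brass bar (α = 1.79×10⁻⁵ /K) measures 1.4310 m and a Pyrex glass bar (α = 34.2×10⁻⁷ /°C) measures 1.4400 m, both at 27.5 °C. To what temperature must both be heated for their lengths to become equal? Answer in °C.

T = 462.5 °C

L₁(1 + α₁ΔT) = L₂(1 + α₂ΔT) ⇒ ΔT = (L₂ − L₁)/(α₁L₁ − α₂L₂)
L₂ − L₁ = 1.4400 − 1.4310 = 9.00×10⁻³ m
α₁L₁ − α₂L₂ = 1.79×10⁻⁵×1.4310 − 34.2×10⁻⁷×1.4400 = 2.06901×10⁻⁵ m/K
ΔT = 9.00×10⁻³ / 2.06901×10⁻⁵ = 434.991 K
T = 27.5 + 434.991 = 462.491 °C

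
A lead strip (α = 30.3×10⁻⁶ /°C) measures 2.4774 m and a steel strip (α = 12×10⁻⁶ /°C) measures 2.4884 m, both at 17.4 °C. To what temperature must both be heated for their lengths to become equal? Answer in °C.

T = 260.7 °C

L₁(1 + α₁ΔT) = L₂(1 + α₂ΔT) ⇒ ΔT = (L₂ − L₁)/(α₁L₁ − α₂L₂)
L₂ − L₁ = 2.4884 − 2.4774 = 1.10×10⁻² m
α₁L₁ − α₂L₂ = 30.3×10⁻⁶×2.4774 − 12×10⁻⁶×2.4884 = 4.520442×10⁻⁵ m/K
ΔT = 1.10×10⁻² / 4.520442×10⁻⁵ = 243.339 K
T = 17.4 + 243.339 = 260.739 °C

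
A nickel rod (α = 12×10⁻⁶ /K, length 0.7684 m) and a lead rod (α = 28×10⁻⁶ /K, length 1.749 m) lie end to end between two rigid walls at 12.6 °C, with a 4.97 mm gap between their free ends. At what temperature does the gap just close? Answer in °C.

T = 98.0 °C

α₁L₁ = 9.2208×10⁻⁶ m/K, α₂L₂ = 4.8972×10⁻⁵ m/K → total 5.81928×10⁻⁵ m/K
ΔT = g/(α₁L₁+α₂L₂) = 4.97×10⁻³ / 5.81928×10⁻⁵ = 85.406 K
T = 12.6 + 85.406 = 98.006 °C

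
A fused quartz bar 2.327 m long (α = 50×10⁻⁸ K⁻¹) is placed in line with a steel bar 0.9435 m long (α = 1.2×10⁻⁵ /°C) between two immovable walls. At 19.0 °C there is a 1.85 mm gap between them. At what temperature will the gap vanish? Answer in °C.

α₁L₁ = 1.1635×10⁻⁶ m/K, α₂L₂ = 1.1322×10⁻⁵ m/K → total 1.24855×10⁻⁵ m/K
ΔT = g/(α₁L₁+α₂L₂) = 1.85×10⁻³ / 1.24855×10⁻⁵ = 148.17 K
T = 19.0 + 148.17 = 167.17 °C

T = 167 °C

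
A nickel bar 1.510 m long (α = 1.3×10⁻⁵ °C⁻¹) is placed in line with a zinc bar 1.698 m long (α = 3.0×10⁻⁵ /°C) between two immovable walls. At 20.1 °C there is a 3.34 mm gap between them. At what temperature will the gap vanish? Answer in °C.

T = 67.4 °C

Gap closes when ΔL₁ + ΔL₂ = 3.34 mm = 3.34×10⁻³ m
(α₁L₁ + α₂L₂)ΔT = g
α₁L₁ + α₂L₂ = 1.3×10⁻⁵×1.510 + 3.0×10⁻⁵×1.698 = 7.057×10⁻⁵ m/K
ΔT = 3.34×10⁻³ / 7.057×10⁻⁵ = 47.329 K
T = 20.1 + 47.329 = 67.429 °C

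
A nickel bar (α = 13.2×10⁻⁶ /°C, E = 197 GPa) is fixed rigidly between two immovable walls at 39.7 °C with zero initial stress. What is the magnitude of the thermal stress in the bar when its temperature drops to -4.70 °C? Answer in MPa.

Fully constrained: the free strain ε = αΔT is blocked, so σ = Eε = EαΔT.
|ΔT| = 44.40 K
σ = 197×10⁹ × 13.2×10⁻⁶ × 44.40 = 1.15×10⁸ Pa

σ = 115 MPa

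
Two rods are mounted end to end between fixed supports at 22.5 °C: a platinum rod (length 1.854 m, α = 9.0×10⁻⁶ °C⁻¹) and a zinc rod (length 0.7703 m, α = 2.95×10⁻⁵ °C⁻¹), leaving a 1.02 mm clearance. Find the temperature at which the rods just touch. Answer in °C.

α₁L₁ = 1.6686×10⁻⁵ m/K, α₂L₂ = 2.272385×10⁻⁵ m/K → total 3.940985×10⁻⁵ m/K
ΔT = g/(α₁L₁+α₂L₂) = 1.02×10⁻³ / 3.940985×10⁻⁵ = 25.882 K
T = 22.5 + 25.882 = 48.382 °C

T = 48.4 °C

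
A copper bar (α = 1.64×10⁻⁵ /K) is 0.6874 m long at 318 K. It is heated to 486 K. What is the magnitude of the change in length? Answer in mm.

|ΔT| = |486 − 318| = 168 K
ΔL = αL₀ΔT = (1.64×10⁻⁵)(0.6874)(168) = 1.89×10⁻³ m

ΔL = 1.89 mm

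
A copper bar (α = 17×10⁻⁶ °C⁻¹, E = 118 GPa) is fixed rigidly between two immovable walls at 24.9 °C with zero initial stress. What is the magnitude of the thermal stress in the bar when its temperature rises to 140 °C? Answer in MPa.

σ = 231 MPa

Fully constrained: the free strain ε = αΔT is blocked, so σ = Eε = EαΔT.
|ΔT| = 115.1 K
σ = 118×10⁹ × 17×10⁻⁶ × 115.1 = 2.31×10⁸ Pa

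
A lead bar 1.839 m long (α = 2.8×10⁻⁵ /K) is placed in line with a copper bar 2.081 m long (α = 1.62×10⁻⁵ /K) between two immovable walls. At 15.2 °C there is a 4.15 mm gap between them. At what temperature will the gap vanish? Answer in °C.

α₁L₁ = 5.1492×10⁻⁵ m/K, α₂L₂ = 3.37122×10⁻⁵ m/K → total 8.52042×10⁻⁵ m/K
ΔT = g/(α₁L₁+α₂L₂) = 4.15×10⁻³ / 8.52042×10⁻⁵ = 48.707 K
T = 15.2 + 48.707 = 63.907 °C

T = 63.9 °C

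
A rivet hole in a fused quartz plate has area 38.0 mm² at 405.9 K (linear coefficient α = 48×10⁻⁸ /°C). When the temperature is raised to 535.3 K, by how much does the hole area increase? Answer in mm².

Area coefficient ≈ 2α; |ΔT| = 129.4 K
ΔA = 2αA₀ΔT = 2(48×10⁻⁸)(38.0)(129.4) = 4.72×10⁻³ mm²

ΔA = 0.00472 mm²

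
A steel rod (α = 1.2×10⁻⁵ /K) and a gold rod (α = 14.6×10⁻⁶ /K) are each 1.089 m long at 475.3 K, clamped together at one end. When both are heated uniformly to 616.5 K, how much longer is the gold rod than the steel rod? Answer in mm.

ΔT = 141.2 K
steel: ΔL = 1.2×10⁻⁵ × 1.089 m × 141.2 = 1.8452×10⁻³ m = 1.8452 mm
gold: ΔL = 14.6×10⁻⁶ × 1.089 m × 141.2 = 2.2450×10⁻³ m = 2.2450 mm
difference = 2.2450 − 1.8452 = 0.3998 mm

0.400 mm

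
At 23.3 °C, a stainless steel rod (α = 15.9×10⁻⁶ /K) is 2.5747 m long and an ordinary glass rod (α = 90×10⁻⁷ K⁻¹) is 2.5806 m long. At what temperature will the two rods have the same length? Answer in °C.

T = 356.4 °C

Equal length when α₁L₁ΔT − α₂L₂ΔT = L₂ − L₁ = 5.90×10⁻³ m
α₁L₁ = 4.093773×10⁻⁵, α₂L₂ = 2.32254×10⁻⁵ → Δ(αL) = 1.771233×10⁻⁵ m/K
ΔT = 5.90×10⁻³ / 1.771233×10⁻⁵ = 333.101 K, so T = 23.3 + 333.101 = 356.401 °C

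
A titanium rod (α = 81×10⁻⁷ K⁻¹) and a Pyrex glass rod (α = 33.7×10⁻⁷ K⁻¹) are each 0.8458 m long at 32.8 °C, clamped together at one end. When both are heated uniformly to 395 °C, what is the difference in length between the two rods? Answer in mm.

1.45 mm

ΔT = 362.2 K
titanium: ΔL = 81×10⁻⁷ × 0.8458 m × 362.2 = 2.4814×10⁻³ m = 2.4814 mm
Pyrex glass: ΔL = 33.7×10⁻⁷ × 0.8458 m × 362.2 = 1.0324×10⁻³ m = 1.0324 mm
difference = 2.4814 − 1.0324 = 1.4490 mm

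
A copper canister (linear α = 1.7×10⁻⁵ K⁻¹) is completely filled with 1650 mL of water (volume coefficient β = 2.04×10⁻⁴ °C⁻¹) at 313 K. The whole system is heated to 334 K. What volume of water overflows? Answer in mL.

The canister also expands: β_container ≈ 3α = 5.1×10⁻⁵ /K
Net overflow = V₀(β_liq − 3α_cont)ΔT
β − 3α = 2.04×10⁻⁴ − 5.1×10⁻⁵ = 1.53×10⁻⁴ /K; ΔT = 21 K
ΔV = 1650 × 1.53×10⁻⁴ × 21 = 5.30 mL

5.30 mL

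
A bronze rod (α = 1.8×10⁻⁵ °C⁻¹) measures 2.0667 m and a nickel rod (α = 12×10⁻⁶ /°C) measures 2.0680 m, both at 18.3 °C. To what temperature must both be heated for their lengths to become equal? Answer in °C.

L₁(1 + α₁ΔT) = L₂(1 + α₂ΔT) ⇒ ΔT = (L₂ − L₁)/(α₁L₁ − α₂L₂)
L₂ − L₁ = 2.0680 − 2.0667 = 1.30×10⁻³ m
α₁L₁ − α₂L₂ = 1.8×10⁻⁵×2.0667 − 12×10⁻⁶×2.0680 = 1.23846×10⁻⁵ m/K
ΔT = 1.30×10⁻³ / 1.23846×10⁻⁵ = 104.969 K
T = 18.3 + 104.969 = 123.269 °C

T = 123.3 °C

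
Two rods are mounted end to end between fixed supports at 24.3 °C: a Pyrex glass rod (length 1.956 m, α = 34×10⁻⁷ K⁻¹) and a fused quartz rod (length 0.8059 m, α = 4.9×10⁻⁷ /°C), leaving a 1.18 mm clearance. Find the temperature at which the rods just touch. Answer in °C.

T = 192 °C

Gap closes when ΔL₁ + ΔL₂ = 1.18 mm = 1.18×10⁻³ m
(α₁L₁ + α₂L₂)ΔT = g
α₁L₁ + α₂L₂ = 34×10⁻⁷×1.956 + 4.9×10⁻⁷×0.8059 = 7.045291×10⁻⁶ m/K
ΔT = 1.18×10⁻³ / 7.045291×10⁻⁶ = 167.49 K
T = 24.3 + 167.49 = 191.79 °C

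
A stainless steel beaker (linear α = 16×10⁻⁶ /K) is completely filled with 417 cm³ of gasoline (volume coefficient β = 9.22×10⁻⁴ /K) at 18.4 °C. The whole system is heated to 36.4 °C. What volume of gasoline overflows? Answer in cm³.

The beaker also expands: β_container ≈ 3α = 4.8×10⁻⁵ /K
Net overflow = V₀(β_liq − 3α_cont)ΔT
β − 3α = 9.22×10⁻⁴ − 4.8×10⁻⁵ = 8.74×10⁻⁴ /K; ΔT = 18.0 K
ΔV = 417 × 8.74×10⁻⁴ × 18.0 = 6.56 cm³

6.56 cm³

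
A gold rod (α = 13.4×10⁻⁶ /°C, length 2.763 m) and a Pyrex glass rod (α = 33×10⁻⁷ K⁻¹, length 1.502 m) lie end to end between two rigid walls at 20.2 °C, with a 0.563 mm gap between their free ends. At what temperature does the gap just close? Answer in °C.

α₁L₁ = 3.70242×10⁻⁵ m/K, α₂L₂ = 4.9566×10⁻⁶ m/K → total 4.19808×10⁻⁵ m/K
ΔT = g/(α₁L₁+α₂L₂) = 5.63×10⁻⁴ / 4.19808×10⁻⁵ = 13.411 K
T = 20.2 + 13.411 = 33.611 °C

T = 33.6 °C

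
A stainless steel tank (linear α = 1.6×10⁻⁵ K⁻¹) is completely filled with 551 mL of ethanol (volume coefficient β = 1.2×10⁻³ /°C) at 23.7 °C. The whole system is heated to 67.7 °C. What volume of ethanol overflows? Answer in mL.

The tank also expands: β_container ≈ 3α = 4.8×10⁻⁵ /K
Net overflow = V₀(β_liq − 3α_cont)ΔT
β − 3α = 1.20×10⁻³ − 4.8×10⁻⁵ = 1.152×10⁻³ /K; ΔT = 44.0 K
ΔV = 551 × 1.152×10⁻³ × 44.0 = 27.9 mL

27.9 mL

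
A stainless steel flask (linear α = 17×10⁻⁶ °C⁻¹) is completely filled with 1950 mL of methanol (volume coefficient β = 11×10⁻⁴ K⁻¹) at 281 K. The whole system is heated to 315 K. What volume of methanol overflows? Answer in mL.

The flask also expands: β_container ≈ 3α = 5.1×10⁻⁵ /K
Net overflow = V₀(β_liq − 3α_cont)ΔT
β − 3α = 1.10×10⁻³ − 5.1×10⁻⁵ = 1.049×10⁻³ /K; ΔT = 34 K
ΔV = 1950 × 1.049×10⁻³ × 34 = 69.5 mL

69.5 mL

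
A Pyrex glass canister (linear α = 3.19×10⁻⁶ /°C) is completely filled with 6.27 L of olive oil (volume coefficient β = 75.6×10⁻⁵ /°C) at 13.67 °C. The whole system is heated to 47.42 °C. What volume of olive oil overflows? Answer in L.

0.158 L

The canister also expands: β_container ≈ 3α = 9.57×10⁻⁶ /K
Net overflow = V₀(β_liq − 3α_cont)ΔT
β − 3α = 7.56×10⁻⁴ − 9.57×10⁻⁶ = 7.4643×10⁻⁴ /K; ΔT = 33.75 K
ΔV = 6.27 × 7.4643×10⁻⁴ × 33.75 = 0.158 L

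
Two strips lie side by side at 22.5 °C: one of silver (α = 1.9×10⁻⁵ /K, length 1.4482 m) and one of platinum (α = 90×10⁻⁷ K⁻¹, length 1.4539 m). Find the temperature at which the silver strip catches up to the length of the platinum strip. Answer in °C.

T = 417.5 °C

L₁(1 + α₁ΔT) = L₂(1 + α₂ΔT) ⇒ ΔT = (L₂ − L₁)/(α₁L₁ − α₂L₂)
L₂ − L₁ = 1.4539 − 1.4482 = 5.70×10⁻³ m
α₁L₁ − α₂L₂ = 1.9×10⁻⁵×1.4482 − 90×10⁻⁷×1.4539 = 1.44307×10⁻⁵ m/K
ΔT = 5.70×10⁻³ / 1.44307×10⁻⁵ = 394.991 K
T = 22.5 + 394.991 = 417.491 °C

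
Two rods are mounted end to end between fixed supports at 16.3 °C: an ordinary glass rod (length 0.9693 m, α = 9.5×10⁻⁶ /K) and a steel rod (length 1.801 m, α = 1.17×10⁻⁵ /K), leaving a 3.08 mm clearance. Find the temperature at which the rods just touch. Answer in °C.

T = 118 °C

Gap closes when ΔL₁ + ΔL₂ = 3.08 mm = 3.08×10⁻³ m
(α₁L₁ + α₂L₂)ΔT = g
α₁L₁ + α₂L₂ = 9.5×10⁻⁶×0.9693 + 1.17×10⁻⁵×1.801 = 3.028005×10⁻⁵ m/K
ΔT = 3.08×10⁻³ / 3.028005×10⁻⁵ = 101.72 K
T = 16.3 + 101.72 = 118.02 °C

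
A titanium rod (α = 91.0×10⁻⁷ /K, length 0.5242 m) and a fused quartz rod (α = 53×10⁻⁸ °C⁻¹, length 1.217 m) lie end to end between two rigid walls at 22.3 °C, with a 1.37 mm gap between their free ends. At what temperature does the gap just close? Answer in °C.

Gap closes when ΔL₁ + ΔL₂ = 1.37 mm = 1.37×10⁻³ m
(α₁L₁ + α₂L₂)ΔT = g
α₁L₁ + α₂L₂ = 91.0×10⁻⁷×0.5242 + 53×10⁻⁸×1.217 = 5.41523×10⁻⁶ m/K
ΔT = 1.37×10⁻³ / 5.41523×10⁻⁶ = 252.99 K
T = 22.3 + 252.99 = 275.29 °C

T = 275 °C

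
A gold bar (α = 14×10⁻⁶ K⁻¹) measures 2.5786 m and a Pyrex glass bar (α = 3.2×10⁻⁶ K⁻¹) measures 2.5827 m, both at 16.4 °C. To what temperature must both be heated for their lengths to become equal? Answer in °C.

T = 163.7 °C

Equal length when α₁L₁ΔT − α₂L₂ΔT = L₂ − L₁ = 4.10×10⁻³ m
α₁L₁ = 3.61004×10⁻⁵, α₂L₂ = 8.26464×10⁻⁶ → Δ(αL) = 2.783576×10⁻⁵ m/K
ΔT = 4.10×10⁻³ / 2.783576×10⁻⁵ = 147.293 K, so T = 16.4 + 147.293 = 163.693 °C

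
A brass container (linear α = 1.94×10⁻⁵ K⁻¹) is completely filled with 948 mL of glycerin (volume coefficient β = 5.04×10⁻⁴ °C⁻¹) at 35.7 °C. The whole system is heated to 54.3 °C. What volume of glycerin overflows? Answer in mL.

The container also expands: β_container ≈ 3α = 5.82×10⁻⁵ /K
Net overflow = V₀(β_liq − 3α_cont)ΔT
β − 3α = 5.04×10⁻⁴ − 5.82×10⁻⁵ = 4.458×10⁻⁴ /K; ΔT = 18.6 K
ΔV = 948 × 4.458×10⁻⁴ × 18.6 = 7.86 mL

7.86 mL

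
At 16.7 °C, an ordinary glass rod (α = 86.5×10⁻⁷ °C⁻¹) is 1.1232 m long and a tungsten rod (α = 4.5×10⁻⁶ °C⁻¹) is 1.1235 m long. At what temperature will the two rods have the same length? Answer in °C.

Equal length when α₁L₁ΔT − α₂L₂ΔT = L₂ − L₁ = 3.00×10⁻⁴ m
α₁L₁ = 9.71568×10⁻⁶, α₂L₂ = 5.05575×10⁻⁶ → Δ(αL) = 4.65993×10⁻⁶ m/K
ΔT = 3.00×10⁻⁴ / 4.65993×10⁻⁶ = 64.3786 K, so T = 16.7 + 64.3786 = 81.0786 °C

T = 81.08 °C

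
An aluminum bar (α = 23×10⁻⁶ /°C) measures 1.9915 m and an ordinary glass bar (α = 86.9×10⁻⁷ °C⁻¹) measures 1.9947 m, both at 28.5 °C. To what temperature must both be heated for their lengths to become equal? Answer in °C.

Equal length when α₁L₁ΔT − α₂L₂ΔT = L₂ − L₁ = 3.20×10⁻³ m
α₁L₁ = 4.58045×10⁻⁵, α₂L₂ = 1.7333943×10⁻⁵ → Δ(αL) = 2.8470557×10⁻⁵ m/K
ΔT = 3.20×10⁻³ / 2.8470557×10⁻⁵ = 112.397 K, so T = 28.5 + 112.397 = 140.897 °C

T = 140.9 °C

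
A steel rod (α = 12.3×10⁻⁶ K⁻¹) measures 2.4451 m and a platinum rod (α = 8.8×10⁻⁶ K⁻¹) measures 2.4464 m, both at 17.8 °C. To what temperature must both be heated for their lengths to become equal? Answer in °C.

L₁(1 + α₁ΔT) = L₂(1 + α₂ΔT) ⇒ ΔT = (L₂ − L₁)/(α₁L₁ − α₂L₂)
L₂ − L₁ = 2.4464 − 2.4451 = 1.30×10⁻³ m
α₁L₁ − α₂L₂ = 12.3×10⁻⁶×2.4451 − 8.8×10⁻⁶×2.4464 = 8.54641×10⁻⁶ m/K
ΔT = 1.30×10⁻³ / 8.54641×10⁻⁶ = 152.111 K
T = 17.8 + 152.111 = 169.911 °C

T = 169.9 °C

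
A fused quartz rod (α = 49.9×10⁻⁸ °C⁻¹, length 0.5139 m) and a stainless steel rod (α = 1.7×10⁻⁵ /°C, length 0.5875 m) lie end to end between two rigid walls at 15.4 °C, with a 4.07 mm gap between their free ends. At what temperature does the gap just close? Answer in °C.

T = 413 °C

Gap closes when ΔL₁ + ΔL₂ = 4.07 mm = 4.07×10⁻³ m
(α₁L₁ + α₂L₂)ΔT = g
α₁L₁ + α₂L₂ = 49.9×10⁻⁸×0.5139 + 1.7×10⁻⁵×0.5875 = 1.02439361×10⁻⁵ m/K
ΔT = 4.07×10⁻³ / 1.02439361×10⁻⁵ = 397.31 K
T = 15.4 + 397.31 = 412.71 °C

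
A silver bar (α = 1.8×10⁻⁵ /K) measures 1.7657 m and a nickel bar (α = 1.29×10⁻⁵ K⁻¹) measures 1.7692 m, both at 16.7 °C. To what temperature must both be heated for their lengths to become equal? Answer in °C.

Equal length when α₁L₁ΔT − α₂L₂ΔT = L₂ − L₁ = 3.50×10⁻³ m
α₁L₁ = 3.17826×10⁻⁵, α₂L₂ = 2.282268×10⁻⁵ → Δ(αL) = 8.95992×10⁻⁶ m/K
ΔT = 3.50×10⁻³ / 8.95992×10⁻⁶ = 390.628 K, so T = 16.7 + 390.628 = 407.328 °C

T = 407.3 °C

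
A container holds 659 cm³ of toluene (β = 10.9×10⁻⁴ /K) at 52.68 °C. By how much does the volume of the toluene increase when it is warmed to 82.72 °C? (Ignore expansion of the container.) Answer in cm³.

ΔV = 21.6 cm³

|ΔT| = |82.72 − 52.68| = 30.04 K
ΔV = βV₀ΔT = (10.9×10⁻⁴)(659)(30.04) = 21.6 cm³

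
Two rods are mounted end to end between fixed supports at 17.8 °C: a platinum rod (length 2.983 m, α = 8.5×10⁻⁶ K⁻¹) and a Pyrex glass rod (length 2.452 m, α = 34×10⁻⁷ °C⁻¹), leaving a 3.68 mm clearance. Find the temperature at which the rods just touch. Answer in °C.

α₁L₁ = 2.53555×10⁻⁵ m/K, α₂L₂ = 8.3368×10⁻⁶ m/K → total 3.36923×10⁻⁵ m/K
ΔT = g/(α₁L₁+α₂L₂) = 3.68×10⁻³ / 3.36923×10⁻⁵ = 109.22 K
T = 17.8 + 109.22 = 127.02 °C

T = 127 °C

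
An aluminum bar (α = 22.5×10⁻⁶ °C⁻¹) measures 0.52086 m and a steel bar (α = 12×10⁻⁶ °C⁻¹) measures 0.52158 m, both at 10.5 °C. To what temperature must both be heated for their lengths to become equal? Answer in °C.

T = 142.4 °C

L₁(1 + α₁ΔT) = L₂(1 + α₂ΔT) ⇒ ΔT = (L₂ − L₁)/(α₁L₁ − α₂L₂)
L₂ − L₁ = 0.52158 − 0.52086 = 7.20×10⁻⁴ m
α₁L₁ − α₂L₂ = 22.5×10⁻⁶×0.52086 − 12×10⁻⁶×0.52158 = 5.46039×10⁻⁶ m/K
ΔT = 7.20×10⁻⁴ / 5.46039×10⁻⁶ = 131.859 K
T = 10.5 + 131.859 = 142.359 °C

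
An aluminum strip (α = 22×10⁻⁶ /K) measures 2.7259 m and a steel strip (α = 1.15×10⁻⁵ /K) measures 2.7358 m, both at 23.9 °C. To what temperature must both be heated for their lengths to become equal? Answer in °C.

T = 371.2 °C

L₁(1 + α₁ΔT) = L₂(1 + α₂ΔT) ⇒ ΔT = (L₂ − L₁)/(α₁L₁ − α₂L₂)
L₂ − L₁ = 2.7358 − 2.7259 = 9.90×10⁻³ m
α₁L₁ − α₂L₂ = 22×10⁻⁶×2.7259 − 1.15×10⁻⁵×2.7358 = 2.85081×10⁻⁵ m/K
ΔT = 9.90×10⁻³ / 2.85081×10⁻⁵ = 347.270 K
T = 23.9 + 347.270 = 371.170 °C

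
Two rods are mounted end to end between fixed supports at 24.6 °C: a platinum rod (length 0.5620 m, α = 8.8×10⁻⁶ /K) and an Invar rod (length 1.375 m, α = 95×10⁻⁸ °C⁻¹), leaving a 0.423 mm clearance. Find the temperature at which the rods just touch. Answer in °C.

T = 92.3 °C

α₁L₁ = 4.9456×10⁻⁶ m/K, α₂L₂ = 1.30625×10⁻⁶ m/K → total 6.25185×10⁻⁶ m/K
ΔT = g/(α₁L₁+α₂L₂) = 4.23×10⁻⁴ / 6.25185×10⁻⁶ = 67.660 K
T = 24.6 + 67.660 = 92.260 °C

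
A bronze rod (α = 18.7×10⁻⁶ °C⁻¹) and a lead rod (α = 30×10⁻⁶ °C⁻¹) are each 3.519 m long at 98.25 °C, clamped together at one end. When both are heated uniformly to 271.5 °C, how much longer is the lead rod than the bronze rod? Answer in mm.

ΔT = 173.25 K
bronze: ΔL = 18.7×10⁻⁶ × 3.519 m × 173.25 = 1.1401×10⁻² m = 11.401 mm
lead: ΔL = 30×10⁻⁶ × 3.519 m × 173.25 = 1.8290×10⁻² m = 18.290 mm
difference = 18.290 − 11.401 = 6.889 mm

6.89 mm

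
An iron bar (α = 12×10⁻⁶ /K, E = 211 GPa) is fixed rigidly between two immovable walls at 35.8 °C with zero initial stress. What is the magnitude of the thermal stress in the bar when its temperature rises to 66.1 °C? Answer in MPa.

Fully constrained: the free strain ε = αΔT is blocked, so σ = Eε = EαΔT.
|ΔT| = 30.3 K
σ = 211×10⁹ × 12×10⁻⁶ × 30.3 = 7.67×10⁷ Pa

σ = 76.7 MPa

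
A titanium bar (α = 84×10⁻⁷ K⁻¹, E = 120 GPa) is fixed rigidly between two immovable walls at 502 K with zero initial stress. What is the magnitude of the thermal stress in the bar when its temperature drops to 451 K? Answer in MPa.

σ = 51.4 MPa

Fully constrained: the free strain ε = αΔT is blocked, so σ = Eε = EαΔT.
|ΔT| = 51 K
σ = 120×10⁹ × 84×10⁻⁷ × 51 = 5.14×10⁷ Pa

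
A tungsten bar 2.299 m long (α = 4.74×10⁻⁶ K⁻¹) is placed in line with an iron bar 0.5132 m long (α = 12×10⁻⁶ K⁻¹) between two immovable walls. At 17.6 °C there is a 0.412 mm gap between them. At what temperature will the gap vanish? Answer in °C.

Gap closes when ΔL₁ + ΔL₂ = 0.412 mm = 4.12×10⁻⁴ m
(α₁L₁ + α₂L₂)ΔT = g
α₁L₁ + α₂L₂ = 4.74×10⁻⁶×2.299 + 12×10⁻⁶×0.5132 = 1.705566×10⁻⁵ m/K
ΔT = 4.12×10⁻⁴ / 1.705566×10⁻⁵ = 24.156 K
T = 17.6 + 24.156 = 41.756 °C

T = 41.8 °C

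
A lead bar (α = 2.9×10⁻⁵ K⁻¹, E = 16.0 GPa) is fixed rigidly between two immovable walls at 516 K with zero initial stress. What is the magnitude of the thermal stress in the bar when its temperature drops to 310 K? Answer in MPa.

σ = 95.6 MPa

Fully constrained: the free strain ε = αΔT is blocked, so σ = Eε = EαΔT.
|ΔT| = 206 K
σ = 16.0×10⁹ × 2.9×10⁻⁵ × 206 = 9.56×10⁷ Pa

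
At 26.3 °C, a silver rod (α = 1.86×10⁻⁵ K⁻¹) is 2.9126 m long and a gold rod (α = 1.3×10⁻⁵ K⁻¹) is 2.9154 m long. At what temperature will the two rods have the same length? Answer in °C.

T = 198.4 °C

L₁(1 + α₁ΔT) = L₂(1 + α₂ΔT) ⇒ ΔT = (L₂ − L₁)/(α₁L₁ − α₂L₂)
L₂ − L₁ = 2.9154 − 2.9126 = 2.80×10⁻³ m
α₁L₁ − α₂L₂ = 1.86×10⁻⁵×2.9126 − 1.3×10⁻⁵×2.9154 = 1.627416×10⁻⁵ m/K
ΔT = 2.80×10⁻³ / 1.627416×10⁻⁵ = 172.052 K
T = 26.3 + 172.052 = 198.352 °C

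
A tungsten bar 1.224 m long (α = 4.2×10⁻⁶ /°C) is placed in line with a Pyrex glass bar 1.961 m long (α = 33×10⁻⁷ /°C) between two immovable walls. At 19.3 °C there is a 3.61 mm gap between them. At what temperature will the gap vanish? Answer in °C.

Gap closes when ΔL₁ + ΔL₂ = 3.61 mm = 3.61×10⁻³ m
(α₁L₁ + α₂L₂)ΔT = g
α₁L₁ + α₂L₂ = 4.2×10⁻⁶×1.224 + 33×10⁻⁷×1.961 = 1.16121×10⁻⁵ m/K
ΔT = 3.61×10⁻³ / 1.16121×10⁻⁵ = 310.88 K
T = 19.3 + 310.88 = 330.18 °C

T = 330 °C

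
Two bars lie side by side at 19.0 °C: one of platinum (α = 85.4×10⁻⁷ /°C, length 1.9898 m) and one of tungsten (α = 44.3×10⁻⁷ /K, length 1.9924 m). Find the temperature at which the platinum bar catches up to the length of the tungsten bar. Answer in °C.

T = 337.4 °C

L₁(1 + α₁ΔT) = L₂(1 + α₂ΔT) ⇒ ΔT = (L₂ − L₁)/(α₁L₁ − α₂L₂)
L₂ − L₁ = 1.9924 − 1.9898 = 2.60×10⁻³ m
α₁L₁ − α₂L₂ = 85.4×10⁻⁷×1.9898 − 44.3×10⁻⁷×1.9924 = 8.16656×10⁻⁶ m/K
ΔT = 2.60×10⁻³ / 8.16656×10⁻⁶ = 318.372 K
T = 19.0 + 318.372 = 337.372 °C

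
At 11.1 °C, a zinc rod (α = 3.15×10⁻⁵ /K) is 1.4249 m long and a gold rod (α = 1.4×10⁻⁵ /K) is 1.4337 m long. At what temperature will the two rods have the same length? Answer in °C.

T = 365.8 °C

Equal length when α₁L₁ΔT − α₂L₂ΔT = L₂ − L₁ = 8.80×10⁻³ m
α₁L₁ = 4.488435×10⁻⁵, α₂L₂ = 2.00718×10⁻⁵ → Δ(αL) = 2.481255×10⁻⁵ m/K
ΔT = 8.80×10⁻³ / 2.481255×10⁻⁵ = 354.659 K, so T = 11.1 + 354.659 = 365.759 °C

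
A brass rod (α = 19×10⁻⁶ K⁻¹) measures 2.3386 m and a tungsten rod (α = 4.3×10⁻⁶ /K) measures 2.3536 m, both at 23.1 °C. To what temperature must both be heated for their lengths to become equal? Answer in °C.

T = 460.3 °C

Equal length when α₁L₁ΔT − α₂L₂ΔT = L₂ − L₁ = 1.50×10⁻² m
α₁L₁ = 4.44334×10⁻⁵, α₂L₂ = 1.012048×10⁻⁵ → Δ(αL) = 3.431292×10⁻⁵ m/K
ΔT = 1.50×10⁻² / 3.431292×10⁻⁵ = 437.153 K, so T = 23.1 + 437.153 = 460.253 °C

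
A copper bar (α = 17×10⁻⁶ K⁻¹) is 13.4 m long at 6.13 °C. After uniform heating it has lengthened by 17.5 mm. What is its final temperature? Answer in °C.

ΔL = αL₀ΔT ⇒ ΔT = ΔL / (αL₀)
ΔT = 17.5×10⁻³ m / (17×10⁻⁶ × 13.4 m) = 76.822 K
T = 6.13 + 76.822 = 82.952 °C

T = 83.0 °C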